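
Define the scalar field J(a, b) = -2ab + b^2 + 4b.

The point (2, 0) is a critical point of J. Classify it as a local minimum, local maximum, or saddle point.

The Hessian of J is constant: H = [[0, -2], [-2, 2]].
det(H) = 0·2 − (-2)² = -4.
Since det(H) < 0, H is indefinite and the critical point is a saddle point.

saddle point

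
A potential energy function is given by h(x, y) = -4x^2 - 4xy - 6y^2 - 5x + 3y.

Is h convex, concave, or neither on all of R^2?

h is quadratic, so its Hessian is the constant matrix H = [[-8, -4], [-4, -12]].
det(H) = 80, tr(H) = -20.
det(H) > 0 and tr(H) < 0, so H is negative definite everywhere: concave.

concave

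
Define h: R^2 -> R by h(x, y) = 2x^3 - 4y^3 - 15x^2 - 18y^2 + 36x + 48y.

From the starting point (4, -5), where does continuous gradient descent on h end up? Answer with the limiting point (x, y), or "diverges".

h is separable, so gradient descent decouples: x follows -∂h/∂x, y follows -∂h/∂y.
∂h/∂x = 6(x - 3)(x - 2); at x=4 this is 12, so x decreases.
∂h/∂y = -12(y - 1)(y + 4); at y=-5 this is -72, so y increases.
x converges to its nearest critical value 3 (a local min of the x-part); y converges to -4. The iterate converges to (3, -4).

(3, -4)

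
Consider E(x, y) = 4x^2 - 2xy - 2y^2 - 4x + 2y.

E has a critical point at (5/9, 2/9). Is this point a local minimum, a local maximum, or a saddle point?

saddle point

The Hessian of E is constant: H = [[8, -2], [-2, -4]].
det(H) = 8·(-4) − (-2)² = -36.
Since det(H) < 0, H is indefinite and the critical point is a saddle point.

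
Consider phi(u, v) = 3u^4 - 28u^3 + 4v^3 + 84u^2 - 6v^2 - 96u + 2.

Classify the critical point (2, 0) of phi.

The mixed partial ∂²phi/∂u∂v is 0, so the Hessian at any point is diag(phi_uu, phi_vv) = diag(12(3u^2 - 14u + 14), 12(2v - 1)).
At (2, 0): H = diag(-24, -12).
Both eigenvalues are negative, so H is negative definite: a local maximum.

local maximum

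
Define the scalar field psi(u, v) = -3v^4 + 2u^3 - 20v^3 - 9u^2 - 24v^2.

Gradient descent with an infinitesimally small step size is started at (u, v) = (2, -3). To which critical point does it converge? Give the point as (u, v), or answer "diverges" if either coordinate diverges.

(3, -1)

psi is separable, so gradient descent decouples: u follows -∂psi/∂u, v follows -∂psi/∂v.
∂psi/∂u = 6u(u - 3); at u=2 this is -12, so u increases.
∂psi/∂v = -12v(v + 1)(v + 4); at v=-3 this is -72, so v increases.
u converges to its nearest critical value 3 (a local min of the u-part); v converges to -1. The iterate converges to (3, -1).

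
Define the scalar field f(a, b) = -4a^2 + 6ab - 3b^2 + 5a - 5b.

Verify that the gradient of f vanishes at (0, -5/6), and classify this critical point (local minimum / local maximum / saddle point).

local maximum

∇f = (-8a + 6b + 5, 6a - 6b - 5); substituting (0, -5/6) gives ∇f = (0, 0), so (0, -5/6) is indeed a critical point.
The Hessian of f is constant: H = [[-8, 6], [6, -6]].
det(H) = (-8)·(-6) − 6² = 12.
det(H) > 0 and tr(H) = -14 < 0, so H is negative definite and the point is a local maximum.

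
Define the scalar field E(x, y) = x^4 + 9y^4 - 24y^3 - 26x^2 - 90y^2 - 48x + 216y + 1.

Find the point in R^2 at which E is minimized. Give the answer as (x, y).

(4, -2)

E(x,y) separates as P(x) + Q(y) + 1, so its minimum is min P + min Q + 1.
P'(x) = 4(x - 4)(x + 1)(x + 3) vanishes at x ∈ {-3, -1, 4}; Q'(y) = 36(y - 3)(y - 1)(y + 2) vanishes at y ∈ {-2, 1, 3}.
Local minima of P (where P''>0): P(-3)=-9, P(4)=-352. Local minima of Q: Q(-2)=-456, Q(3)=-81.
So the global minimum of E is P(4) + Q(-2) + 1 = -352 − 456 + 1 = -807, attained at (4, -2).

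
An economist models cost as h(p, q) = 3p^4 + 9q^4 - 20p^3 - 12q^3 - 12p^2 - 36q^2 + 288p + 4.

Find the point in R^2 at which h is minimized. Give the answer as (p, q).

h(p,q) separates as A(p) + B(q) + 4, so its minimum is min A + min B + 4.
A'(p) = 12(p - 4)(p - 3)(p + 2) vanishes at p ∈ {-2, 3, 4}; B'(q) = 36q(q - 2)(q + 1) vanishes at q ∈ {-1, 0, 2}.
Local minima of A (where A''>0): A(-2)=-416, A(4)=448. Local minima of B: B(-1)=-15, B(2)=-96.
So the global minimum of h is A(-2) + B(2) + 4 = -416 − 96 + 4 = -508, attained at (-2, 2).

(-2, 2)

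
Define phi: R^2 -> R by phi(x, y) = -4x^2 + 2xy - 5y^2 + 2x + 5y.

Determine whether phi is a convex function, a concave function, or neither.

phi is quadratic, so its Hessian is the constant matrix H = [[-8, 2], [2, -10]].
det(H) = 76, tr(H) = -18.
det(H) > 0 and tr(H) < 0, so H is negative definite everywhere: concave.

concave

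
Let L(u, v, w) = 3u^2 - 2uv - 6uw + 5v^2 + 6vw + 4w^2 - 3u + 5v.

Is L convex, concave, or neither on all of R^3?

L is quadratic, so its Hessian is the constant matrix H = [[6, -2, -6], [-2, 10, 6], [-6, 6, 8]].
Leading principal minors: 6, 56, 16.
All positive ⇒ H ≻ 0 ⇒ convex.

convex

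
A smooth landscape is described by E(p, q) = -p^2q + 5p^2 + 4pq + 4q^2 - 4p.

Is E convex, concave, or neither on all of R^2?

The term -p^2q is cubic, so the Hessian is not constant.
∂²E/∂p² = -2q + 10, which takes both signs as q varies (negative for sufficiently large q). A diagonal entry of the Hessian changing sign means the Hessian is neither positive- nor negative-semidefinite on all of R^2.

neither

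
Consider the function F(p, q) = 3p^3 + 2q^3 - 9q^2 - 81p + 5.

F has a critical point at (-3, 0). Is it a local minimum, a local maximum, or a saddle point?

The mixed partial ∂²F/∂p∂q is 0, so the Hessian at any point is diag(F_pp, F_qq) = diag(18p, 6(2q - 3)).
At (-3, 0): H = diag(-54, -18).
Both eigenvalues are negative, so H is negative definite: a local maximum.

local maximum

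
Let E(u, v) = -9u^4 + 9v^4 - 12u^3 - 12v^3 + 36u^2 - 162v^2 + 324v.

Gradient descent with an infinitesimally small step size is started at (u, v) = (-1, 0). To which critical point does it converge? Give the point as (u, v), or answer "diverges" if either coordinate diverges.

(0, -3)

E is separable, so gradient descent decouples: u follows -∂E/∂u, v follows -∂E/∂v.
∂E/∂u = -36u(u - 1)(u + 2); at u=-1 this is -72, so u increases.
∂E/∂v = 36(v - 3)(v - 1)(v + 3); at v=0 this is 324, so v decreases.
u converges to its nearest critical value 0 (a local min of the u-part); v converges to -3. The iterate converges to (0, -3).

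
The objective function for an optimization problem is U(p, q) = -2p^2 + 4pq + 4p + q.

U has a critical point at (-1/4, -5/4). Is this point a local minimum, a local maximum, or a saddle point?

The Hessian of U is constant: H = [[-4, 4], [4, 0]].
det(H) = (-4)·0 − 4² = -16.
Since det(H) < 0, H is indefinite and the critical point is a saddle point.

saddle point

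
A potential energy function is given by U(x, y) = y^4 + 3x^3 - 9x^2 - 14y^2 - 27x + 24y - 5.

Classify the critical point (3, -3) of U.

The mixed partial ∂²U/∂x∂y is 0, so the Hessian at any point is diag(U_xx, U_yy) = diag(18(x - 1), 4(3y^2 - 7)).
At (3, -3): H = diag(36, 80).
Both eigenvalues are positive, so H is positive definite: a local minimum.

local minimum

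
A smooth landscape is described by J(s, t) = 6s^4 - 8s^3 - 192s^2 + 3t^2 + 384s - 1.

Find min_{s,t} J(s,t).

-2561

J(s,t) separates as P(s) + Q(t) − 1, so its minimum is min P + min Q − 1.
P'(s) = 24(s - 4)(s - 1)(s + 4) vanishes at s ∈ {-4, 1, 4}; Q'(t) = 6t vanishes at t ∈ {0}.
Local minima of P (where P''>0): P(-4)=-2560, P(4)=-512. Local minima of Q: Q(0)=0.
So the global minimum of J is P(-4) + Q(0) − 1 = -2560 + 0 − 1 = -2561, attained at (-4, 0).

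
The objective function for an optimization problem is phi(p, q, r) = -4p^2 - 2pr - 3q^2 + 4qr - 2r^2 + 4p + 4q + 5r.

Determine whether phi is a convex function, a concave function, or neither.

concave

phi is quadratic, so its Hessian is the constant matrix H = [[-8, 0, -2], [0, -6, 4], [-2, 4, -4]].
Leading principal minors: -8, 48, -40.
Signs alternate −, +, − ⇒ H ≺ 0 ⇒ concave.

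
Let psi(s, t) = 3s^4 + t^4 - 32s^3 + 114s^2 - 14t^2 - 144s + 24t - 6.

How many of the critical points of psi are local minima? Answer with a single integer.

psi separates as a function of s plus a function of t, so ∇psi=0 decouples.
∂psi/∂s = 12(s - 4)(s - 3)(s - 1) = 0 at s ∈ {1, 3, 4}; ∂psi/∂t = 4(t - 2)(t - 1)(t + 3) = 0 at t ∈ {-3, 1, 2}.
The Hessian is diagonal: diag(psi_ss, psi_tt). Second derivatives: psi_ss(1)=72, psi_ss(3)=-24, psi_ss(4)=36; psi_tt(-3)=80, psi_tt(1)=-16, psi_tt(2)=20.
Local minima occur where both diagonal entries positive: (1, -3), (1, 2), (4, -3), (4, 2). Count: 4.

4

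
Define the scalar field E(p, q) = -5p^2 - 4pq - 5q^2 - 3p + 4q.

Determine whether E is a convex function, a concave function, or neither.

E is quadratic, so its Hessian is the constant matrix H = [[-10, -4], [-4, -10]].
det(H) = 84, tr(H) = -20.
det(H) > 0 and tr(H) < 0, so H is negative definite everywhere: concave.

concave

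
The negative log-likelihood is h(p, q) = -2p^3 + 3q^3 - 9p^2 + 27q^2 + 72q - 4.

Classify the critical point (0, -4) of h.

local maximum

The mixed partial ∂²h/∂p∂q is 0, so the Hessian at any point is diag(h_pp, h_qq) = diag(-6(2p + 3), 18(q + 3)).
At (0, -4): H = diag(-18, -18).
Both eigenvalues are negative, so H is negative definite: a local maximum.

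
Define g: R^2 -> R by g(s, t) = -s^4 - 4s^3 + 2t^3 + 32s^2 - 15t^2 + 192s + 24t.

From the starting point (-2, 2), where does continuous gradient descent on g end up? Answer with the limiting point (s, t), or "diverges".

(-3, 4)

g is separable, so gradient descent decouples: s follows -∂g/∂s, t follows -∂g/∂t.
∂g/∂s = -4(s - 4)(s + 3)(s + 4); at s=-2 this is 48, so s decreases.
∂g/∂t = 6(t - 4)(t - 1); at t=2 this is -12, so t increases.
s converges to its nearest critical value -3 (a local min of the s-part); t converges to 4. The iterate converges to (-3, 4).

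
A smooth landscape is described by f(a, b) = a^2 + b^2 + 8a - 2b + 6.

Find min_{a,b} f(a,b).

f(a,b) separates as P(a) + Q(b) + 6, so its minimum is min P + min Q + 6.
P'(a) = 2a + 8 vanishes at a ∈ {-4}; Q'(b) = 2b - 2 vanishes at b ∈ {1}.
Local minima of P (where P''>0): P(-4)=-16. Local minima of Q: Q(1)=-1.
So the global minimum of f is P(-4) + Q(1) + 6 = -16 − 1 + 6 = -11, attained at (-4, 1).

-11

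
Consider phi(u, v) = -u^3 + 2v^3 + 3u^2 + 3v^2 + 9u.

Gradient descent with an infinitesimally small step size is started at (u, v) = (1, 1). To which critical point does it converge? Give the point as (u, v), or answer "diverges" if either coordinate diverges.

(-1, 0)

phi is separable, so gradient descent decouples: u follows -∂phi/∂u, v follows -∂phi/∂v.
∂phi/∂u = -3(u - 3)(u + 1); at u=1 this is 12, so u decreases.
∂phi/∂v = 6v(v + 1); at v=1 this is 12, so v decreases.
u converges to its nearest critical value -1 (a local min of the u-part); v converges to 0. The iterate converges to (-1, 0).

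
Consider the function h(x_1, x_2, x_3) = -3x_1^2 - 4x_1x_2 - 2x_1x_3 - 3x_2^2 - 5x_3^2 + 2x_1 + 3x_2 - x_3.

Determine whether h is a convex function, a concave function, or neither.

concave

h is quadratic, so its Hessian is the constant matrix H = [[-6, -4, -2], [-4, -6, 0], [-2, 0, -10]].
Leading principal minors: -6, 20, -176.
Signs alternate −, +, − ⇒ H ≺ 0 ⇒ concave.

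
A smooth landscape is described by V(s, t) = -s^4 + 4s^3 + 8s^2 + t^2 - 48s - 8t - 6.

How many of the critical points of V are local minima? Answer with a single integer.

1

V separates as a function of s plus a function of t, so ∇V=0 decouples.
∂V/∂s = -4(s - 3)(s - 2)(s + 2) = 0 at s ∈ {-2, 2, 3}; ∂V/∂t = 2(t - 4) = 0 at t ∈ {4}.
The Hessian is diagonal: diag(V_ss, V_tt). Second derivatives: V_ss(-2)=-80, V_ss(2)=16, V_ss(3)=-20; V_tt(4)=2.
Local minima occur where both diagonal entries positive: (2, 4). Count: 1.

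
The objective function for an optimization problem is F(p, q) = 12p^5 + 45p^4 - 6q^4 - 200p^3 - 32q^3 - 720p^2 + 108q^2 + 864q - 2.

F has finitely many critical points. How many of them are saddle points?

F separates as a function of p plus a function of q, so ∇F=0 decouples.
∂F/∂p = 60p(p - 3)(p + 2)(p + 4) = 0 at p ∈ {-4, -2, 0, 3}; ∂F/∂q = -24(q - 3)(q + 3)(q + 4) = 0 at q ∈ {-4, -3, 3}.
The Hessian is diagonal: diag(F_pp, F_qq). Second derivatives: F_pp(-4)=-3360, F_pp(-2)=1200, F_pp(0)=-1440, F_pp(3)=6300; F_qq(-4)=-168, F_qq(-3)=144, F_qq(3)=-1008.
Saddle points occur where the two diagonal entries have opposite signs: (-4, -3), (-2, -4), (-2, 3), (0, -3), (3, -4), (3, 3). Count: 6.

6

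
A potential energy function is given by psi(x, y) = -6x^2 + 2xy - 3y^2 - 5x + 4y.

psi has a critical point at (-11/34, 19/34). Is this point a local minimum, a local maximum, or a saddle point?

The Hessian of psi is constant: H = [[-12, 2], [2, -6]].
det(H) = (-12)·(-6) − 2² = 68.
det(H) > 0 and tr(H) = -18 < 0, so H is negative definite and the point is a local maximum.

local maximum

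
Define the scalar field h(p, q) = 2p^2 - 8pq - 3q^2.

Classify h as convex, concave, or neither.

h is quadratic, so its Hessian is the constant matrix H = [[4, -8], [-8, -6]].
det(H) = -88, tr(H) = -2.
det(H) < 0, so H is indefinite: neither convex nor concave.

neither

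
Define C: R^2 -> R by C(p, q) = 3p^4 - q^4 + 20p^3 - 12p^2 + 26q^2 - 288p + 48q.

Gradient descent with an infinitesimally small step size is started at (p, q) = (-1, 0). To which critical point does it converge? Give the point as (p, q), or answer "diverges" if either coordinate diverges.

(2, -1)

C is separable, so gradient descent decouples: p follows -∂C/∂p, q follows -∂C/∂q.
∂C/∂p = 12(p - 2)(p + 3)(p + 4); at p=-1 this is -216, so p increases.
∂C/∂q = -4(q - 4)(q + 1)(q + 3); at q=0 this is 48, so q decreases.
p converges to its nearest critical value 2 (a local min of the p-part); q converges to -1. The iterate converges to (2, -1).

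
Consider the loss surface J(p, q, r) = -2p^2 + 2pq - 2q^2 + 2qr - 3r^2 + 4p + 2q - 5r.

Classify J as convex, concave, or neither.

J is quadratic, so its Hessian is the constant matrix H = [[-4, 2, 0], [2, -4, 2], [0, 2, -6]].
Leading principal minors: -4, 12, -56.
Signs alternate −, +, − ⇒ H ≺ 0 ⇒ concave.

concave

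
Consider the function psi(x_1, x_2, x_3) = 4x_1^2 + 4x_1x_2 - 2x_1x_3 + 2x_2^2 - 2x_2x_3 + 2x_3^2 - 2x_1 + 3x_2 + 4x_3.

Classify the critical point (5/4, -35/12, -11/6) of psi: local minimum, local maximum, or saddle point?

local minimum

The Hessian is constant: H = [[8, 4, -2], [4, 4, -2], [-2, -2, 4]].
Leading principal minors: Δ₁ = 8, Δ₂ = 16, Δ₃ = 48.
All leading minors are positive, so H is positive definite: a local minimum.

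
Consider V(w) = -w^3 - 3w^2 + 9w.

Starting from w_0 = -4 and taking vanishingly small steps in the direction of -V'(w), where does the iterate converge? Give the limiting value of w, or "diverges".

-3

V'(w) = -3(w - 1)(w + 3), so V'(-4) = -15.
Gradient descent moves in the -V' direction, i.e. w is increasing.
The nearest critical point in that direction is w = -3, where V'' = 12 > 0 (a local minimum). The iterate converges there.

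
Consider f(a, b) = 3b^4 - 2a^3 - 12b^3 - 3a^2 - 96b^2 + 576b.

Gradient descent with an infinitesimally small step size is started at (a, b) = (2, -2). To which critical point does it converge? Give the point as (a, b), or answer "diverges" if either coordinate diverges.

f is separable, so gradient descent decouples: a follows -∂f/∂a, b follows -∂f/∂b.
∂f/∂a = -6a(a + 1); at a=2 this is -36, so a increases.
∂f/∂b = 12(b - 4)(b - 3)(b + 4); at b=-2 this is 720, so b decreases.
The a-coordinate has no critical point in that direction and runs off to infinity.

diverges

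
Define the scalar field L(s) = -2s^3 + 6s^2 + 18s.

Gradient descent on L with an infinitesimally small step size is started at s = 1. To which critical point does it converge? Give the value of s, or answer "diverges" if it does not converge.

-1

L'(s) = -6(s - 3)(s + 1), so L'(1) = 24.
Gradient descent moves in the -L' direction, i.e. s is decreasing.
The nearest critical point in that direction is s = -1, where L'' = 24 > 0 (a local minimum). The iterate converges there.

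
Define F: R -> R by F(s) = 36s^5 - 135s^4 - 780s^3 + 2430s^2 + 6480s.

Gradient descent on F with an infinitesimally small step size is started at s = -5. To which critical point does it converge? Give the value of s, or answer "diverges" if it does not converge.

F'(s) = 180(s - 4)(s - 3)(s + 1)(s + 3), so F'(-5) = 103680.
Gradient descent moves in the -F' direction, i.e. s is decreasing.
There is no critical point below s=-5, and F' keeps the same sign, so the iterate runs off to −∞.

diverges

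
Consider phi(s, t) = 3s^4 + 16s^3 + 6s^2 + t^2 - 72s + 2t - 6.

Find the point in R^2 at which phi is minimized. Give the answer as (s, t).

phi(s,t) separates as P(s) + Q(t) − 6, so its minimum is min P + min Q − 6.
P'(s) = 12(s - 1)(s + 2)(s + 3) vanishes at s ∈ {-3, -2, 1}; Q'(t) = 2(t + 1) vanishes at t ∈ {-1}.
Local minima of P (where P''>0): P(-3)=81, P(1)=-47. Local minima of Q: Q(-1)=-1.
So the global minimum of phi is P(1) + Q(-1) − 6 = -47 − 1 − 6 = -54, attained at (1, -1).

(1, -1)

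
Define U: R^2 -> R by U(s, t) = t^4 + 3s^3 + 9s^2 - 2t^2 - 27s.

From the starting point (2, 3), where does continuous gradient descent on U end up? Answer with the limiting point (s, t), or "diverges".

(1, 1)

U is separable, so gradient descent decouples: s follows -∂U/∂s, t follows -∂U/∂t.
∂U/∂s = 9(s - 1)(s + 3); at s=2 this is 45, so s decreases.
∂U/∂t = 4t(t - 1)(t + 1); at t=3 this is 96, so t decreases.
s converges to its nearest critical value 1 (a local min of the s-part); t converges to 1. The iterate converges to (1, 1).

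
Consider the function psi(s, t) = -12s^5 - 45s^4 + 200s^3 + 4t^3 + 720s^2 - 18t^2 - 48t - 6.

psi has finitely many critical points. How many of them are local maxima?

2

psi separates as a function of s plus a function of t, so ∇psi=0 decouples.
∂psi/∂s = -60s(s - 3)(s + 2)(s + 4) = 0 at s ∈ {-4, -2, 0, 3}; ∂psi/∂t = 12(t - 4)(t + 1) = 0 at t ∈ {-1, 4}.
The Hessian is diagonal: diag(psi_ss, psi_tt). Second derivatives: psi_ss(-4)=3360, psi_ss(-2)=-1200, psi_ss(0)=1440, psi_ss(3)=-6300; psi_tt(-1)=-60, psi_tt(4)=60.
Local maxima occur where both diagonal entries negative: (-2, -1), (3, -1). Count: 2.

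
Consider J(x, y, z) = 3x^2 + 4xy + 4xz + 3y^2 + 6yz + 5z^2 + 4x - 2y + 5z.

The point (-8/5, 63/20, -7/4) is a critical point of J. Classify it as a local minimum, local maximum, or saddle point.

The Hessian is constant: H = [[6, 4, 4], [4, 6, 6], [4, 6, 10]].
Leading principal minors: Δ₁ = 6, Δ₂ = 20, Δ₃ = 80.
All leading minors are positive, so H is positive definite: a local minimum.

local minimum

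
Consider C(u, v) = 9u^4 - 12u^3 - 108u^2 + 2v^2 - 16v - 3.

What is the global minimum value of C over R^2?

-602

C(u,v) separates as P(u) + Q(v) − 3, so its minimum is min P + min Q − 3.
P'(u) = 36u(u - 3)(u + 2) vanishes at u ∈ {-2, 0, 3}; Q'(v) = 4v - 16 vanishes at v ∈ {4}.
Local minima of P (where P''>0): P(-2)=-192, P(3)=-567. Local minima of Q: Q(4)=-32.
So the global minimum of C is P(3) + Q(4) − 3 = -567 − 32 − 3 = -602, attained at (3, 4).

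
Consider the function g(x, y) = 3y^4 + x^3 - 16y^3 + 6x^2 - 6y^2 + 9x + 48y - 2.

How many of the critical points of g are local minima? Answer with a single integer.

g separates as a function of x plus a function of y, so ∇g=0 decouples.
∂g/∂x = 3(x + 1)(x + 3) = 0 at x ∈ {-3, -1}; ∂g/∂y = 12(y - 4)(y - 1)(y + 1) = 0 at y ∈ {-1, 1, 4}.
The Hessian is diagonal: diag(g_xx, g_yy). Second derivatives: g_xx(-3)=-6, g_xx(-1)=6; g_yy(-1)=120, g_yy(1)=-72, g_yy(4)=180.
Local minima occur where both diagonal entries positive: (-1, -1), (-1, 4). Count: 2.

2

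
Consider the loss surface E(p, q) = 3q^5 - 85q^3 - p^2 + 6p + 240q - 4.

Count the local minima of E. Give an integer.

0

E separates as a function of p plus a function of q, so ∇E=0 decouples.
∂E/∂p = -2(p - 3) = 0 at p ∈ {3}; ∂E/∂q = 15(q - 4)(q - 1)(q + 1)(q + 4) = 0 at q ∈ {-4, -1, 1, 4}.
The Hessian is diagonal: diag(E_pp, E_qq). Second derivatives: E_pp(3)=-2; E_qq(-4)=-1800, E_qq(-1)=450, E_qq(1)=-450, E_qq(4)=1800.
Local minima occur where both diagonal entries positive: none. Count: 0.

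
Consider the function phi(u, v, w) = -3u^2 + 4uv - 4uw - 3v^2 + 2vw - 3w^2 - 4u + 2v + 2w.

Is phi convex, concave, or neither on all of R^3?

concave

phi is quadratic, so its Hessian is the constant matrix H = [[-6, 4, -4], [4, -6, 2], [-4, 2, -6]].
Leading principal minors: -6, 20, -64.
Signs alternate −, +, − ⇒ H ≺ 0 ⇒ concave.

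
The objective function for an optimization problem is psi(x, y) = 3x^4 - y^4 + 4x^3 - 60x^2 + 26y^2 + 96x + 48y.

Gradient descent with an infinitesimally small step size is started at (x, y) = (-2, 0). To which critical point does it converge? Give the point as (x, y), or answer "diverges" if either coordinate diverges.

psi is separable, so gradient descent decouples: x follows -∂psi/∂x, y follows -∂psi/∂y.
∂psi/∂x = 12(x - 2)(x - 1)(x + 4); at x=-2 this is 288, so x decreases.
∂psi/∂y = -4(y - 4)(y + 1)(y + 3); at y=0 this is 48, so y decreases.
x converges to its nearest critical value -4 (a local min of the x-part); y converges to -1. The iterate converges to (-4, -1).

(-4, -1)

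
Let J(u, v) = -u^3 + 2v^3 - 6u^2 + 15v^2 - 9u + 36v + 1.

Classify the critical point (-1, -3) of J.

local maximum

The mixed partial ∂²J/∂u∂v is 0, so the Hessian at any point is diag(J_uu, J_vv) = diag(-6(u + 2), 6(2v + 5)).
At (-1, -3): H = diag(-6, -6).
Both eigenvalues are negative, so H is negative definite: a local maximum.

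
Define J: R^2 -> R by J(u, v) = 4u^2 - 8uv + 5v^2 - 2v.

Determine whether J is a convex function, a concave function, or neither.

J is quadratic, so its Hessian is the constant matrix H = [[8, -8], [-8, 10]].
det(H) = 16, tr(H) = 18.
det(H) > 0 and tr(H) > 0, so H is positive definite everywhere: convex.

convex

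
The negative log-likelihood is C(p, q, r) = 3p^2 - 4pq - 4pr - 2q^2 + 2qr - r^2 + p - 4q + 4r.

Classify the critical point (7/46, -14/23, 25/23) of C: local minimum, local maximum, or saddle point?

saddle point

The Hessian is constant: H = [[6, -4, -4], [-4, -4, 2], [-4, 2, -2]].
Leading principal minors: Δ₁ = 6, Δ₂ = -40, Δ₃ = 184.
The minors fit neither the all-positive nor the alternating-sign pattern, so H is indefinite: a saddle point.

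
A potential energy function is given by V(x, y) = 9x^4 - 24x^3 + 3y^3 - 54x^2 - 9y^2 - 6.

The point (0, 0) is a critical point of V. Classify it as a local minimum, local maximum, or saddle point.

local maximum

The mixed partial ∂²V/∂x∂y is 0, so the Hessian at any point is diag(V_xx, V_yy) = diag(36(3x^2 - 4x - 3), 18(y - 1)).
At (0, 0): H = diag(-108, -18).
Both eigenvalues are negative, so H is negative definite: a local maximum.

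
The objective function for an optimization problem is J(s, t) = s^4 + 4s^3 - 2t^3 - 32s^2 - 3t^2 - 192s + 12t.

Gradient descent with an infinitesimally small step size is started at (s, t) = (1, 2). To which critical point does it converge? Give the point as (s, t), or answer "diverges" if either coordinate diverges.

diverges

J is separable, so gradient descent decouples: s follows -∂J/∂s, t follows -∂J/∂t.
∂J/∂s = 4(s - 4)(s + 3)(s + 4); at s=1 this is -240, so s increases.
∂J/∂t = -6(t - 1)(t + 2); at t=2 this is -24, so t increases.
The t-coordinate has no critical point in that direction and runs off to infinity.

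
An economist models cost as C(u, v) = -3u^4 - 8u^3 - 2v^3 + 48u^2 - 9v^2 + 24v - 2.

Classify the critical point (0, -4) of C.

The mixed partial ∂²C/∂u∂v is 0, so the Hessian at any point is diag(C_uu, C_vv) = diag(12(-3u^2 - 4u + 8), -6(2v + 3)).
At (0, -4): H = diag(96, 30).
Both eigenvalues are positive, so H is positive definite: a local minimum.

local minimum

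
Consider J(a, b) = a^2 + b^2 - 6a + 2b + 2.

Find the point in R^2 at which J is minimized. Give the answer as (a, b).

(3, -1)

J(a,b) separates as P(a) + Q(b) + 2, so its minimum is min P + min Q + 2.
P'(a) = 2a - 6 vanishes at a ∈ {3}; Q'(b) = 2b + 2 vanishes at b ∈ {-1}.
Local minima of P (where P''>0): P(3)=-9. Local minima of Q: Q(-1)=-1.
So the global minimum of J is P(3) + Q(-1) + 2 = -9 − 1 + 2 = -8, attained at (3, -1).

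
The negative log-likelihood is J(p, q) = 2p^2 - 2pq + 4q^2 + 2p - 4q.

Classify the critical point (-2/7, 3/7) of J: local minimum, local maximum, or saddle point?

The Hessian of J is constant: H = [[4, -2], [-2, 8]].
det(H) = 4·8 − (-2)² = 28.
det(H) > 0 and tr(H) = 12 > 0, so H is positive definite and the point is a local minimum.

local minimum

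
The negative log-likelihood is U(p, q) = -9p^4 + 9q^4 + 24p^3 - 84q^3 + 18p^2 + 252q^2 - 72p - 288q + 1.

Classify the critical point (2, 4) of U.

The mixed partial ∂²U/∂p∂q is 0, so the Hessian at any point is diag(U_pp, U_qq) = diag(36(-3p^2 + 4p + 1), 36(3q^2 - 14q + 14)).
At (2, 4): H = diag(-108, 216).
The eigenvalues have opposite signs, so H is indefinite: a saddle point.

saddle point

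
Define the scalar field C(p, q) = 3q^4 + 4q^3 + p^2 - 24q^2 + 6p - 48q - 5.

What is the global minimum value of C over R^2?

C(p,q) separates as A(p) + B(q) − 5, so its minimum is min A + min B − 5.
A'(p) = 2p + 6 vanishes at p ∈ {-3}; B'(q) = 12(q - 2)(q + 1)(q + 2) vanishes at q ∈ {-2, -1, 2}.
Local minima of A (where A''>0): A(-3)=-9. Local minima of B: B(-2)=16, B(2)=-112.
So the global minimum of C is A(-3) + B(2) − 5 = -9 − 112 − 5 = -126, attained at (-3, 2).

-126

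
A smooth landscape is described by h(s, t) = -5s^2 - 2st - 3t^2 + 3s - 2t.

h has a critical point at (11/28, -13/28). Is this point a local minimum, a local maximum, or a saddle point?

local maximum

The Hessian of h is constant: H = [[-10, -2], [-2, -6]].
det(H) = (-10)·(-6) − (-2)² = 56.
det(H) > 0 and tr(H) = -16 < 0, so H is negative definite and the point is a local maximum.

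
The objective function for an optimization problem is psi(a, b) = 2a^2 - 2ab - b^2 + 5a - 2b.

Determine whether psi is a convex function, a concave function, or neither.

neither

psi is quadratic, so its Hessian is the constant matrix H = [[4, -2], [-2, -2]].
det(H) = -12, tr(H) = 2.
det(H) < 0, so H is indefinite: neither convex nor concave.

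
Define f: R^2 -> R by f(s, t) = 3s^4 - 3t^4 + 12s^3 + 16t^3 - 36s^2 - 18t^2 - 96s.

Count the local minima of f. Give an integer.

2

f separates as a function of s plus a function of t, so ∇f=0 decouples.
∂f/∂s = 12(s - 2)(s + 1)(s + 4) = 0 at s ∈ {-4, -1, 2}; ∂f/∂t = -12t(t - 3)(t - 1) = 0 at t ∈ {0, 1, 3}.
The Hessian is diagonal: diag(f_ss, f_tt). Second derivatives: f_ss(-4)=216, f_ss(-1)=-108, f_ss(2)=216; f_tt(0)=-36, f_tt(1)=24, f_tt(3)=-72.
Local minima occur where both diagonal entries positive: (-4, 1), (2, 1). Count: 2.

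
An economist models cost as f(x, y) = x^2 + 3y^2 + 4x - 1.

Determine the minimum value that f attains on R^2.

-5

f(x,y) separates as P(x) + Q(y) − 1, so its minimum is min P + min Q − 1.
P'(x) = 2x + 4 vanishes at x ∈ {-2}; Q'(y) = 6y vanishes at y ∈ {0}.
Local minima of P (where P''>0): P(-2)=-4. Local minima of Q: Q(0)=0.
So the global minimum of f is P(-2) + Q(0) − 1 = -4 + 0 − 1 = -5, attained at (-2, 0).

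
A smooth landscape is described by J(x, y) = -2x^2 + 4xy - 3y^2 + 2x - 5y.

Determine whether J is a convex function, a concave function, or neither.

concave

J is quadratic, so its Hessian is the constant matrix H = [[-4, 4], [4, -6]].
det(H) = 8, tr(H) = -10.
det(H) > 0 and tr(H) < 0, so H is negative definite everywhere: concave.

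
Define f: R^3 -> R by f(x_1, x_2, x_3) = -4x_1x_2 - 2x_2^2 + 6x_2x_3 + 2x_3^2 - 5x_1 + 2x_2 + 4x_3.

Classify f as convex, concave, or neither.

neither

f is quadratic, so its Hessian is the constant matrix H = [[0, -4, 0], [-4, -4, 6], [0, 6, 4]].
Leading principal minors: 0, -16, -64.
Neither pattern holds ⇒ H is indefinite ⇒ neither convex nor concave.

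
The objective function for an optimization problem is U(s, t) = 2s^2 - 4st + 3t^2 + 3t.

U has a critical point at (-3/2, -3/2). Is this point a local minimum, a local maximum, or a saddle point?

The Hessian of U is constant: H = [[4, -4], [-4, 6]].
det(H) = 4·6 − (-4)² = 8.
det(H) > 0 and tr(H) = 10 > 0, so H is positive definite and the point is a local minimum.

local minimum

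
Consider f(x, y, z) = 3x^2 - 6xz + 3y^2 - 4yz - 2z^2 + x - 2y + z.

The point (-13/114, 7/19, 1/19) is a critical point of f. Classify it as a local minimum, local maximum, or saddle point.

saddle point

The Hessian is constant: H = [[6, 0, -6], [0, 6, -4], [-6, -4, -4]].
Leading principal minors: Δ₁ = 6, Δ₂ = 36, Δ₃ = -456.
The minors fit neither the all-positive nor the alternating-sign pattern, so H is indefinite: a saddle point.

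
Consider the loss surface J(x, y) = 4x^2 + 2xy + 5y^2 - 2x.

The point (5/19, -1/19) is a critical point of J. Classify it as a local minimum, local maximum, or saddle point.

The Hessian of J is constant: H = [[8, 2], [2, 10]].
det(H) = 8·10 − 2² = 76.
det(H) > 0 and tr(H) = 18 > 0, so H is positive definite and the point is a local minimum.

local minimum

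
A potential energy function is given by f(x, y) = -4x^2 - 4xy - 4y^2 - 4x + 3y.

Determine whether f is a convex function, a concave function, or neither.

f is quadratic, so its Hessian is the constant matrix H = [[-8, -4], [-4, -8]].
det(H) = 48, tr(H) = -16.
det(H) > 0 and tr(H) < 0, so H is negative definite everywhere: concave.

concave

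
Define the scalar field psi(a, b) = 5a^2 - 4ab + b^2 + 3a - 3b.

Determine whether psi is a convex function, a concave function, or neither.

psi is quadratic, so its Hessian is the constant matrix H = [[10, -4], [-4, 2]].
det(H) = 4, tr(H) = 12.
det(H) > 0 and tr(H) > 0, so H is positive definite everywhere: convex.

convex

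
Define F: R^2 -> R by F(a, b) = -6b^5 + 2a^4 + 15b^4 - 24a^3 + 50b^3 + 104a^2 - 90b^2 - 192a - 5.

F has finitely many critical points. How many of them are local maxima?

2

F separates as a function of a plus a function of b, so ∇F=0 decouples.
∂F/∂a = 8(a - 4)(a - 3)(a - 2) = 0 at a ∈ {2, 3, 4}; ∂F/∂b = -30b(b - 3)(b - 1)(b + 2) = 0 at b ∈ {-2, 0, 1, 3}.
The Hessian is diagonal: diag(F_aa, F_bb). Second derivatives: F_aa(2)=16, F_aa(3)=-8, F_aa(4)=16; F_bb(-2)=900, F_bb(0)=-180, F_bb(1)=180, F_bb(3)=-900.
Local maxima occur where both diagonal entries negative: (3, 0), (3, 3). Count: 2.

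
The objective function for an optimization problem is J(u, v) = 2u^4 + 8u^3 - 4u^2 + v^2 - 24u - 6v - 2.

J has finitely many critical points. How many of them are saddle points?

J separates as a function of u plus a function of v, so ∇J=0 decouples.
∂J/∂u = 8(u - 1)(u + 1)(u + 3) = 0 at u ∈ {-3, -1, 1}; ∂J/∂v = 2(v - 3) = 0 at v ∈ {3}.
The Hessian is diagonal: diag(J_uu, J_vv). Second derivatives: J_uu(-3)=64, J_uu(-1)=-32, J_uu(1)=64; J_vv(3)=2.
Saddle points occur where the two diagonal entries have opposite signs: (-1, 3). Count: 1.

1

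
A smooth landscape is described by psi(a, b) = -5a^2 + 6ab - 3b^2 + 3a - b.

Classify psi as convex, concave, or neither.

concave

psi is quadratic, so its Hessian is the constant matrix H = [[-10, 6], [6, -6]].
det(H) = 24, tr(H) = -16.
det(H) > 0 and tr(H) < 0, so H is negative definite everywhere: concave.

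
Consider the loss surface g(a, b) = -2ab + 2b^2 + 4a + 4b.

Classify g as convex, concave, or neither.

g is quadratic, so its Hessian is the constant matrix H = [[0, -2], [-2, 4]].
det(H) = -4, tr(H) = 4.
det(H) < 0, so H is indefinite: neither convex nor concave.

neither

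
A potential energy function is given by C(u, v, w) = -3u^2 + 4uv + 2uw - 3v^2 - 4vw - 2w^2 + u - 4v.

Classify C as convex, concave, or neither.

C is quadratic, so its Hessian is the constant matrix H = [[-6, 4, 2], [4, -6, -4], [2, -4, -4]].
Leading principal minors: -6, 20, -24.
Signs alternate −, +, − ⇒ H ≺ 0 ⇒ concave.

concave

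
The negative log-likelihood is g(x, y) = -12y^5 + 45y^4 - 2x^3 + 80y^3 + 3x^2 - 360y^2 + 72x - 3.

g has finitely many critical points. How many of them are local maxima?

2

g separates as a function of x plus a function of y, so ∇g=0 decouples.
∂g/∂x = -6(x - 4)(x + 3) = 0 at x ∈ {-3, 4}; ∂g/∂y = -60y(y - 3)(y - 2)(y + 2) = 0 at y ∈ {-2, 0, 2, 3}.
The Hessian is diagonal: diag(g_xx, g_yy). Second derivatives: g_xx(-3)=42, g_xx(4)=-42; g_yy(-2)=2400, g_yy(0)=-720, g_yy(2)=480, g_yy(3)=-900.
Local maxima occur where both diagonal entries negative: (4, 0), (4, 3). Count: 2.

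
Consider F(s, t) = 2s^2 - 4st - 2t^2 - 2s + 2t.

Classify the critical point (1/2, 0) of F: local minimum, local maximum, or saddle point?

saddle point

The Hessian of F is constant: H = [[4, -4], [-4, -4]].
det(H) = 4·(-4) − (-4)² = -32.
Since det(H) < 0, H is indefinite and the critical point is a saddle point.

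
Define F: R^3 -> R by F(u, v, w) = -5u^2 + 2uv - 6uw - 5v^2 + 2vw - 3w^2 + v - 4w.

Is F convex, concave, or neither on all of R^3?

concave

F is quadratic, so its Hessian is the constant matrix H = [[-10, 2, -6], [2, -10, 2], [-6, 2, -6]].
Leading principal minors: -10, 96, -224.
Signs alternate −, +, − ⇒ H ≺ 0 ⇒ concave.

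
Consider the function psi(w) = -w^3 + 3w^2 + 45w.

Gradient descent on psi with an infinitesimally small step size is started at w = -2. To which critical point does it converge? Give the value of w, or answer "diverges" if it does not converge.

psi'(w) = -3(w - 5)(w + 3), so psi'(-2) = 21.
Gradient descent moves in the -psi' direction, i.e. w is decreasing.
The nearest critical point in that direction is w = -3, where psi'' = 24 > 0 (a local minimum). The iterate converges there.

-3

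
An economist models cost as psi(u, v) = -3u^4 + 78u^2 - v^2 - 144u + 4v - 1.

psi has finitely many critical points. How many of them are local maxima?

psi separates as a function of u plus a function of v, so ∇psi=0 decouples.
∂psi/∂u = -12(u - 3)(u - 1)(u + 4) = 0 at u ∈ {-4, 1, 3}; ∂psi/∂v = -2(v - 2) = 0 at v ∈ {2}.
The Hessian is diagonal: diag(psi_uu, psi_vv). Second derivatives: psi_uu(-4)=-420, psi_uu(1)=120, psi_uu(3)=-168; psi_vv(2)=-2.
Local maxima occur where both diagonal entries negative: (-4, 2), (3, 2). Count: 2.

2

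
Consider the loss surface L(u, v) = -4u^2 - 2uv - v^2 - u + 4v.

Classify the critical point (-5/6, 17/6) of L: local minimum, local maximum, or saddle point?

The Hessian of L is constant: H = [[-8, -2], [-2, -2]].
det(H) = (-8)·(-2) − (-2)² = 12.
det(H) > 0 and tr(H) = -10 < 0, so H is negative definite and the point is a local maximum.

local maximum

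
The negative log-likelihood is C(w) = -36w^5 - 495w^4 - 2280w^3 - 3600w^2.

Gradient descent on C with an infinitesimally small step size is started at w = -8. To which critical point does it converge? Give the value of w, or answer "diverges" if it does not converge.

C'(w) = -180w(w + 2)(w + 4)(w + 5), so C'(-8) = -103680.
Gradient descent moves in the -C' direction, i.e. w is increasing.
The nearest critical point in that direction is w = -5, where C'' = 2700 > 0 (a local minimum). The iterate converges there.

-5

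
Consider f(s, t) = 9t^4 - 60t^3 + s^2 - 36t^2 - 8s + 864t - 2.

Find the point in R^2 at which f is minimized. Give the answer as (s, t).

(4, -2)

f(s,t) separates as P(s) + Q(t) − 2, so its minimum is min P + min Q − 2.
P'(s) = 2s - 8 vanishes at s ∈ {4}; Q'(t) = 36(t - 4)(t - 3)(t + 2) vanishes at t ∈ {-2, 3, 4}.
Local minima of P (where P''>0): P(4)=-16. Local minima of Q: Q(-2)=-1248, Q(4)=1344.
So the global minimum of f is P(4) + Q(-2) − 2 = -16 − 1248 − 2 = -1266, attained at (4, -2).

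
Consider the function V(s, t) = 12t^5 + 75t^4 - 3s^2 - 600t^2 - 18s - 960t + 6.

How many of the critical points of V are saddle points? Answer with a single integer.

V separates as a function of s plus a function of t, so ∇V=0 decouples.
∂V/∂s = -6(s + 3) = 0 at s ∈ {-3}; ∂V/∂t = 60(t - 2)(t + 1)(t + 2)(t + 4) = 0 at t ∈ {-4, -2, -1, 2}.
The Hessian is diagonal: diag(V_ss, V_tt). Second derivatives: V_ss(-3)=-6; V_tt(-4)=-2160, V_tt(-2)=480, V_tt(-1)=-540, V_tt(2)=4320.
Saddle points occur where the two diagonal entries have opposite signs: (-3, -2), (-3, 2). Count: 2.

2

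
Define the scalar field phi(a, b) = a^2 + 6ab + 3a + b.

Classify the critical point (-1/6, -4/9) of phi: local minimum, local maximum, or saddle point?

The Hessian of phi is constant: H = [[2, 6], [6, 0]].
det(H) = 2·0 − 6² = -36.
Since det(H) < 0, H is indefinite and the critical point is a saddle point.

saddle point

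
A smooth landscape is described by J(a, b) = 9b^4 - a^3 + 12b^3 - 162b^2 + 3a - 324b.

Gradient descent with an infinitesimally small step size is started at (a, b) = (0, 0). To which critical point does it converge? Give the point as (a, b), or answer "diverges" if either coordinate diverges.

J is separable, so gradient descent decouples: a follows -∂J/∂a, b follows -∂J/∂b.
∂J/∂a = -3(a - 1)(a + 1); at a=0 this is 3, so a decreases.
∂J/∂b = 36(b - 3)(b + 1)(b + 3); at b=0 this is -324, so b increases.
a converges to its nearest critical value -1 (a local min of the a-part); b converges to 3. The iterate converges to (-1, 3).

(-1, 3)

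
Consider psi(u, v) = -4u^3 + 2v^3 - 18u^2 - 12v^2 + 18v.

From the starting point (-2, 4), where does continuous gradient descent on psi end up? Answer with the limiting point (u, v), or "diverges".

(-3, 3)

psi is separable, so gradient descent decouples: u follows -∂psi/∂u, v follows -∂psi/∂v.
∂psi/∂u = -12u(u + 3); at u=-2 this is 24, so u decreases.
∂psi/∂v = 6(v - 3)(v - 1); at v=4 this is 18, so v decreases.
u converges to its nearest critical value -3 (a local min of the u-part); v converges to 3. The iterate converges to (-3, 3).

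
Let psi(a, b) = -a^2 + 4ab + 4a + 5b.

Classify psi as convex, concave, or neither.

psi is quadratic, so its Hessian is the constant matrix H = [[-2, 4], [4, 0]].
det(H) = -16, tr(H) = -2.
det(H) < 0, so H is indefinite: neither convex nor concave.

neither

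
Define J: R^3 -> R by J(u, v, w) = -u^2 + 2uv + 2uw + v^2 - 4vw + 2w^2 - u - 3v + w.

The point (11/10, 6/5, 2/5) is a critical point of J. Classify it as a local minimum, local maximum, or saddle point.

saddle point

The Hessian is constant: H = [[-2, 2, 2], [2, 2, -4], [2, -4, 4]].
Leading principal minors: Δ₁ = -2, Δ₂ = -8, Δ₃ = -40.
The minors fit neither the all-positive nor the alternating-sign pattern, so H is indefinite: a saddle point.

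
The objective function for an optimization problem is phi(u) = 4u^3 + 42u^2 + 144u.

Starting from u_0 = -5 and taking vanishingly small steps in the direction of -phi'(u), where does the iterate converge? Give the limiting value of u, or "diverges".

phi'(u) = 12(u + 3)(u + 4), so phi'(-5) = 24.
Gradient descent moves in the -phi' direction, i.e. u is decreasing.
There is no critical point below u=-5, and phi' keeps the same sign, so the iterate runs off to −∞.

diverges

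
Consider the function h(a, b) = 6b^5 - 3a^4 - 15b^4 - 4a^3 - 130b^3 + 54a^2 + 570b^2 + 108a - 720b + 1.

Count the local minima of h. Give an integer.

h separates as a function of a plus a function of b, so ∇h=0 decouples.
∂h/∂a = -12(a - 3)(a + 1)(a + 3) = 0 at a ∈ {-3, -1, 3}; ∂h/∂b = 30(b - 3)(b - 2)(b - 1)(b + 4) = 0 at b ∈ {-4, 1, 2, 3}.
The Hessian is diagonal: diag(h_aa, h_bb). Second derivatives: h_aa(-3)=-144, h_aa(-1)=96, h_aa(3)=-288; h_bb(-4)=-6300, h_bb(1)=300, h_bb(2)=-180, h_bb(3)=420.
Local minima occur where both diagonal entries positive: (-1, 1), (-1, 3). Count: 2.

2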